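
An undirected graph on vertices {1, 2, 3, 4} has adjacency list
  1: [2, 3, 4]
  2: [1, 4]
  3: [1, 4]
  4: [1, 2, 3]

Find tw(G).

2

A width-2 tree decomposition is:
Bags: B1 = {1, 2, 4}  B2 = {1, 3, 4}
Tree: B1–B2
Every bag has size at most 3, so the width is 3 − 1 = 2 and tw(G) ≤ 2. On the other hand G contains the 3-clique {1, 2, 4}. A clique must lie in a single bag of any decomposition, so no decomposition can have width below 2. The upper and lower bounds meet at 2, so that is the treewidth.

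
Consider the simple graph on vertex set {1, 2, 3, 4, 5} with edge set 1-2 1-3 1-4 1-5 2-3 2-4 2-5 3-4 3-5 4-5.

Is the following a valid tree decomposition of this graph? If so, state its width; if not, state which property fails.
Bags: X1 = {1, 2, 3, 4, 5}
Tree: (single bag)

Checking the three conditions: (i) the bags cover all of {1, 2, 3, 4, 5}; (ii) for each edge, some bag contains both endpoints; (iii) the bags containing any fixed vertex form a subtree. All hold, so the decomposition is valid with width 5 − 1 = 4.

Yes; width 4.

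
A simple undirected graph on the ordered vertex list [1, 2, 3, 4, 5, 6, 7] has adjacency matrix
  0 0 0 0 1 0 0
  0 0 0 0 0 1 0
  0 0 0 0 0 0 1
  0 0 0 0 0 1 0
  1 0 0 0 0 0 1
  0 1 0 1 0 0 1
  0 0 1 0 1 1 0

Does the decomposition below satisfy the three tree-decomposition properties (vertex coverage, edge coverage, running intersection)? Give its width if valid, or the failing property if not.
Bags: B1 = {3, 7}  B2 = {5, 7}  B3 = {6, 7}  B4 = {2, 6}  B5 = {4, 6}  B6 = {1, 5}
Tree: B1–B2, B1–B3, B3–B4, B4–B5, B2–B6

Yes; width 1.

Vertex coverage: the bags together contain {1, 2, 3, 4, 5, 6, 7}, the full vertex set. Edge coverage: each edge of G has both endpoints in at least one bag. Running intersection: for every vertex, the bags containing it form a connected subtree. All three properties hold, so this is a valid tree decomposition of width max|bag| − 1 = 1, and hence tw(G) ≤ 1.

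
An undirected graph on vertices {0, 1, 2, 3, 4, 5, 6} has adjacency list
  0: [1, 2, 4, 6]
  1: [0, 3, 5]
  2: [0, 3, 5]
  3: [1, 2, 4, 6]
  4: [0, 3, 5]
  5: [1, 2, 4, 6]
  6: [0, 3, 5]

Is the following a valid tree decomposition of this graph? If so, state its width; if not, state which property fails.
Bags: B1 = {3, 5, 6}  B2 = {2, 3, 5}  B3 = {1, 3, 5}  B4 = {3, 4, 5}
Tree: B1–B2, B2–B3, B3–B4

A tree decomposition must satisfy three properties: every vertex lies in some bag; for every edge, both endpoints lie together in some bag; and for every vertex, the bags containing it form a connected subtree. Here vertex 0 appears in no bag, so the decomposition is invalid.

No — vertex 0 appears in no bag.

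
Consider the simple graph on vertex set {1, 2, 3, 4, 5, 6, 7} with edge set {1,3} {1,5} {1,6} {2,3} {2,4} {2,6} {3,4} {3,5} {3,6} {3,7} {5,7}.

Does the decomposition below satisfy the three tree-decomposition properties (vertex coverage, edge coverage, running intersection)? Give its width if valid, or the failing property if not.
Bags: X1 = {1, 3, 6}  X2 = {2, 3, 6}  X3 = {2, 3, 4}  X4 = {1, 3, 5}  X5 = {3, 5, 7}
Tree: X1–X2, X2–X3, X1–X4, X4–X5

Checking the three conditions: (i) the bags cover all of {1, 2, 3, 4, 5, 6, 7}; (ii) for each edge, some bag contains both endpoints; (iii) the bags containing any fixed vertex form a subtree. All hold, so the decomposition is valid with width 3 − 1 = 2.

Yes; width 2.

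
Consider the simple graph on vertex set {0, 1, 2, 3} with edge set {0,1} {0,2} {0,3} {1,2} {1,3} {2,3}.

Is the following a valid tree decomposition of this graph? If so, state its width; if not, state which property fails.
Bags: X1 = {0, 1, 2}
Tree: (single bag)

A tree decomposition must satisfy three properties: every vertex lies in some bag; for every edge, both endpoints lie together in some bag; and for every vertex, the bags containing it form a connected subtree. Here vertex 3 appears in no bag, so the decomposition is invalid.

No — vertex 3 appears in no bag.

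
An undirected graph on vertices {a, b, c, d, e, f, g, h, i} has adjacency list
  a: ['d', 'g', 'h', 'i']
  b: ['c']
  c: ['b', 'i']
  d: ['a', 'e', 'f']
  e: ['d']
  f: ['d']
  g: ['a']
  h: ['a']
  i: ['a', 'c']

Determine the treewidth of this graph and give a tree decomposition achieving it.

Each bag holds 2 vertices, so the decomposition has width 1, which upper-bounds the treewidth. Any graph with an edge has treewidth ≥ 1, and G has the edge i–c. Therefore the treewidth is 1.

Treewidth 1.
One such decomposition:
Bags: B1 = {c, i}  B2 = {a, i}  B3 = {a, d}  B4 = {d, f}  B5 = {a, g}  B6 = {d, e}  B7 = {a, h}  B8 = {b, c}
Tree: B1–B2, B2–B3, B3–B4, B3–B5, B3–B6, B5–B7, B1–B8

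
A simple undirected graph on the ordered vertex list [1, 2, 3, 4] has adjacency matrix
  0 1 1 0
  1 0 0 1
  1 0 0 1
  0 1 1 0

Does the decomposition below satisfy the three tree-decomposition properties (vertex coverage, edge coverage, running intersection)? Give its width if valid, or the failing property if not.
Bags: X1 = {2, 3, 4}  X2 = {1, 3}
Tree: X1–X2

No — edge (2,1) lies in no bag.

A tree decomposition must satisfy three properties: every vertex lies in some bag; for every edge, both endpoints lie together in some bag; and for every vertex, the bags containing it form a connected subtree. Here edge (2,1) lies in no bag, so the decomposition is invalid.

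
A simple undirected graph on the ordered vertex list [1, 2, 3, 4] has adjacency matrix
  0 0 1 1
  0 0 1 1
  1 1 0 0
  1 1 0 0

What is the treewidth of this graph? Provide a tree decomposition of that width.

Treewidth 2.
One such decomposition:
Bags: B1 = {1, 2, 3}  B2 = {1, 2, 4}
Tree: B1–B2

Every bag has size at most 3, so the width is 3 − 1 = 2 and tw(G) ≤ 2. For the lower bound, G contains the cycle 1–3–2–4–1, so G is not a forest; only forests have treewidth ≤ 1, hence tw(G) ≥ 2. The upper and lower bounds meet at 2, so that is the treewidth.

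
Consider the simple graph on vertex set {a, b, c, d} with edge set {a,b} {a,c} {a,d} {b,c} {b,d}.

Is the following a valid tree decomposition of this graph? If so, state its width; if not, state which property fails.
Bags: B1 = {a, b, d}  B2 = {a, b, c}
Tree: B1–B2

Yes; width 2.

Vertex coverage: the bags together contain {a, b, c, d}, the full vertex set. Edge coverage: each edge of G has both endpoints in at least one bag. Running intersection: for every vertex, the bags containing it form a connected subtree. All three properties hold, so this is a valid tree decomposition of width max|bag| − 1 = 2, and hence tw(G) ≤ 2.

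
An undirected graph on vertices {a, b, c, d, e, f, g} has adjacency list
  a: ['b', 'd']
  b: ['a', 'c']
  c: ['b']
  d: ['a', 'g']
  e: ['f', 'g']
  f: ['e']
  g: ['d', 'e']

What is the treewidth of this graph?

1

A width-1 tree decomposition is:
Bags: B1 = {e, f}  B2 = {e, g}  B3 = {d, g}  B4 = {a, d}  B5 = {a, b}  B6 = {b, c}
Tree: B1–B2, B2–B3, B3–B4, B4–B5, B5–B6
Each bag holds 2 vertices, so the decomposition has width 1, which upper-bounds the treewidth. Any graph with an edge has treewidth ≥ 1, and G has the edge f–e. The upper and lower bounds meet at 1, so that is the treewidth.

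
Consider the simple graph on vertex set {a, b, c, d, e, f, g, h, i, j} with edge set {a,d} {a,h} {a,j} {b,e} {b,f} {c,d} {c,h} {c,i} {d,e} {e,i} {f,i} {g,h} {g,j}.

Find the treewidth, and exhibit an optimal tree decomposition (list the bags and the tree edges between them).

The largest bag has 3 vertices, giving width 2; this decomposition certifies tw(G) ≤ 2. For the lower bound, G contains the cycle j–g–h–a–j, so G is not a forest; only forests have treewidth ≤ 1, hence tw(G) ≥ 2. Hence tw(G) = 2 exactly.

Treewidth 2.
One optimal decomposition is:
Bags: B1 = {a, g, j}  B2 = {a, g, h}  B3 = {a, d, h}  B4 = {c, d, h}  B5 = {c, d, e}  B6 = {c, e, i}  B7 = {b, e, i}  B8 = {b, f, i}
Tree: B1–B2, B2–B3, B3–B4, B4–B5, B5–B6, B6–B7, B7–B8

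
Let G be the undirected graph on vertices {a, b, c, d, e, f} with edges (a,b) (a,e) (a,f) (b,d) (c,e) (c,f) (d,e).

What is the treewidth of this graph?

2

A width-2 tree decomposition is:
Bags: B1 = {a, b, d}  B2 = {a, d, e}  B3 = {a, e, f}  B4 = {c, e, f}
Tree: B1–B2, B2–B3, B3–B4
Every bag has size at most 3, so the width is 3 − 1 = 2 and tw(G) ≤ 2. For the lower bound, G contains the cycle b–d–e–a–b, so G is not a forest; only forests have treewidth ≤ 1, hence tw(G) ≥ 2. The upper and lower bounds meet at 2, so that is the treewidth.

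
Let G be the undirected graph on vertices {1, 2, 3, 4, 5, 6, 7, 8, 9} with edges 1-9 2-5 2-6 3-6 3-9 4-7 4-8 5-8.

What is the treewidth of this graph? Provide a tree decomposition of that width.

Treewidth 1.
One such decomposition:
Bags: B1 = {4, 7}  B2 = {4, 8}  B3 = {5, 8}  B4 = {2, 5}  B5 = {2, 6}  B6 = {3, 6}  B7 = {3, 9}  B8 = {1, 9}
Tree: B1–B2, B2–B3, B3–B4, B4–B5, B5–B6, B6–B7, B7–B8

The largest bag has 2 vertices, giving width 1; this decomposition certifies tw(G) ≤ 1. Since G has at least one edge (e.g. 7–4), it is not an edgeless graph, so tw(G) ≥ 1. Combining the bounds, tw(G) = 1.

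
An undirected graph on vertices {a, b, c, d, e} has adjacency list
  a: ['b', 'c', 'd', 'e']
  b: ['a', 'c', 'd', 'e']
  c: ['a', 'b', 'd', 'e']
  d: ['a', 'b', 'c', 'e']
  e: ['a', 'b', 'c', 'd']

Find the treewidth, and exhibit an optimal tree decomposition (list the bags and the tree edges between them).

Treewidth 4.
One such decomposition:
Bags: B1 = {a, b, c, d, e}
Tree: (single bag)

A single bag containing all 5 vertices is trivially a valid decomposition of width 4. Conversely, {a, b, c, d, e} is a clique of size 5, and the vertices of any clique must share a bag in every tree decomposition; so some bag has ≥ 5 vertices and tw(G) ≥ 4. Therefore the treewidth is 4.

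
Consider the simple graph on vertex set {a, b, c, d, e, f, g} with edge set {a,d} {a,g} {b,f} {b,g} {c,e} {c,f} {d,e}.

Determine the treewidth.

A width-2 tree decomposition is:
Bags: B1 = {a, d, g}  B2 = {b, d, g}  B3 = {b, d, f}  B4 = {c, d, f}  B5 = {c, d, e}
Tree: B1–B2, B2–B3, B3–B4, B4–B5
Every bag has size at most 3, so the width is 3 − 1 = 2 and tw(G) ≤ 2. The edges d–a–g–b–f–c–e–d form a cycle, so G is not a tree and its treewidth is at least 2. Combining the bounds, tw(G) = 2.

2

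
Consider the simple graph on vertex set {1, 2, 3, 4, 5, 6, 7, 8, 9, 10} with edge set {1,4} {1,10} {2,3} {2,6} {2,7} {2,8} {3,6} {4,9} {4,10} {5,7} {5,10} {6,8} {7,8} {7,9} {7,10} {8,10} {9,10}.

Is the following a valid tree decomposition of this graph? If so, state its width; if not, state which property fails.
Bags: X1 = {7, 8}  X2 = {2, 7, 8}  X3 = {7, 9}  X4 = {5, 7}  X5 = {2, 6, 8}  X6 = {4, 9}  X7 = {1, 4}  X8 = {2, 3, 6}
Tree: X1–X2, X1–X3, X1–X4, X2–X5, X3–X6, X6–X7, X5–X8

A tree decomposition must satisfy three properties: every vertex lies in some bag; for every edge, both endpoints lie together in some bag; and for every vertex, the bags containing it form a connected subtree. Here vertex 10 appears in no bag, so the decomposition is invalid.

No — vertex 10 appears in no bag.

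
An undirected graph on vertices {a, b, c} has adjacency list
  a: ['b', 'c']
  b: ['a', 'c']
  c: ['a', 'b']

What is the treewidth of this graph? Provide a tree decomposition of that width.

A single bag containing all 3 vertices is trivially a valid decomposition of width 2. Conversely, {a, b, c} is a clique of size 3, and the vertices of any clique must share a bag in every tree decomposition; so some bag has ≥ 3 vertices and tw(G) ≥ 2. Hence tw(G) = 2 exactly.

Treewidth 2.
Bags: B1 = {a, b, c}
Tree: (single bag)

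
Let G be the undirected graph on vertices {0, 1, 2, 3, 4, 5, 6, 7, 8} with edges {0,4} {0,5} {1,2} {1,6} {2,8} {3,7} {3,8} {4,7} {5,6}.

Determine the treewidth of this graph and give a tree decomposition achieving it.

Treewidth 2.
One optimal decomposition is:
Bags: B1 = {0, 5, 6}  B2 = {0, 4, 6}  B3 = {4, 6, 7}  B4 = {3, 6, 7}  B5 = {3, 6, 8}  B6 = {2, 6, 8}  B7 = {1, 2, 6}
Tree: B1–B2, B2–B3, B3–B4, B4–B5, B5–B6, B6–B7

Each bag holds 3 vertices, so the decomposition has width 2, which upper-bounds the treewidth. The edges 6–5–0–4–7–3–8–2–1–6 form a cycle, so G is not a tree and its treewidth is at least 2. Therefore the treewidth is 2.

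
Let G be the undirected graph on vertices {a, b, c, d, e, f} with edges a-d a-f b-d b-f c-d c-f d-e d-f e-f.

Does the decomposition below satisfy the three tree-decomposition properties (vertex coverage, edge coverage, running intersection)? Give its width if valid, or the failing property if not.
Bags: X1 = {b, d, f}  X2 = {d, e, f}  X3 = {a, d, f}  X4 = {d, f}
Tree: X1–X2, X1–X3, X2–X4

No — vertex c appears in no bag.

A tree decomposition must satisfy three properties: every vertex lies in some bag; for every edge, both endpoints lie together in some bag; and for every vertex, the bags containing it form a connected subtree. Here vertex c appears in no bag, so the decomposition is invalid.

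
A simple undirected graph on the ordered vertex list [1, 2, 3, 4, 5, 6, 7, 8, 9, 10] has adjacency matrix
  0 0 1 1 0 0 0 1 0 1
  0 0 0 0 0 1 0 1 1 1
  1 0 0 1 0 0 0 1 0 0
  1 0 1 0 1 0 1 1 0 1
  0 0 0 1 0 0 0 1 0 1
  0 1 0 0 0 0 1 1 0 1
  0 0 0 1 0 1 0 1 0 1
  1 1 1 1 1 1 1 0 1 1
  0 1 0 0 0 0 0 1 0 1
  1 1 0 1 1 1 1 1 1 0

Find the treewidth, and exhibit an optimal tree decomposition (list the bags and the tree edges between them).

The largest bag has 4 vertices, giving width 3; this decomposition certifies tw(G) ≤ 3. On the other hand G contains the 4-clique {2, 8, 9, 10}. A clique must lie in a single bag of any decomposition, so no decomposition can have width below 3. Hence tw(G) = 3 exactly.

Treewidth 3.
Bags: B1 = {1, 4, 8, 10}  B2 = {4, 7, 8, 10}  B3 = {6, 7, 8, 10}  B4 = {1, 3, 4, 8}  B5 = {2, 6, 8, 10}  B6 = {4, 5, 8, 10}  B7 = {2, 8, 9, 10}
Tree: B1–B2, B2–B3, B1–B4, B3–B5, B1–B6, B5–B7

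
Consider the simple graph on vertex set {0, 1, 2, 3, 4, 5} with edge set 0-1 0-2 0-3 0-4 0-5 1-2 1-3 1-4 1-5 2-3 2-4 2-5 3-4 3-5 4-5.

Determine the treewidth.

5

A width-5 tree decomposition is:
Bags: B1 = {0, 1, 2, 3, 4, 5}
Tree: (single bag)
With just one bag of size 6, the width is 6 − 1 = 5, so tw(G) ≤ 5. On the other hand G contains the 6-clique {0, 1, 2, 3, 4, 5}. A clique must lie in a single bag of any decomposition, so no decomposition can have width below 5. Combining the bounds, tw(G) = 5.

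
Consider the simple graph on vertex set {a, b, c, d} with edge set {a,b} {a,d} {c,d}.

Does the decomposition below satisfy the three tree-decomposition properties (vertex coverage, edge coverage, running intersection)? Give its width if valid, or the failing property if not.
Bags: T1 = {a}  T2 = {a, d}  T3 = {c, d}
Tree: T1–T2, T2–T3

No — vertex b appears in no bag.

A tree decomposition must satisfy three properties: every vertex lies in some bag; for every edge, both endpoints lie together in some bag; and for every vertex, the bags containing it form a connected subtree. Here vertex b appears in no bag, so the decomposition is invalid.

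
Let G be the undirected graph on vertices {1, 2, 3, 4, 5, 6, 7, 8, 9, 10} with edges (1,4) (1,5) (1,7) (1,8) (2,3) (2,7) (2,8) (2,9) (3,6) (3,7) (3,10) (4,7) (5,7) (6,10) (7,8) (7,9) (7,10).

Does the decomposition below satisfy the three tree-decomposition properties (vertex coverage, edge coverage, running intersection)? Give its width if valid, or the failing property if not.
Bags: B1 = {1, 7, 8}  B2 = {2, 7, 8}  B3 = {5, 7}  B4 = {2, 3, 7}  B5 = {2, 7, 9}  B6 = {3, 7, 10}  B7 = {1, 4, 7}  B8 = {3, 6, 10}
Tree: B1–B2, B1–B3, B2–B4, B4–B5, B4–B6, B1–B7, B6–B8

A tree decomposition must satisfy three properties: every vertex lies in some bag; for every edge, both endpoints lie together in some bag; and for every vertex, the bags containing it form a connected subtree. Here edge (1,5) lies in no bag, so the decomposition is invalid.

No — edge (1,5) lies in no bag.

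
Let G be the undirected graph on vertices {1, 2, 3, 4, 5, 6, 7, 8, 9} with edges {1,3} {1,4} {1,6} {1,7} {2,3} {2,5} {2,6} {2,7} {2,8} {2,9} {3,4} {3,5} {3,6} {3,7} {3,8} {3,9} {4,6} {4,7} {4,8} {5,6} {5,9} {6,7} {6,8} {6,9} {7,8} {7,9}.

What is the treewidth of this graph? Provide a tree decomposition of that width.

Every bag has size at most 5, so the width is 5 − 1 = 4 and tw(G) ≤ 4. For the lower bound, the 5 vertices {2, 3, 5, 6, 9} are pairwise adjacent, and any tree decomposition puts a clique entirely inside one bag — forcing width ≥ 4. The upper and lower bounds meet at 4, so that is the treewidth.

Treewidth 4.
Bags: B1 = {3, 4, 6, 7, 8}  B2 = {2, 3, 6, 7, 8}  B3 = {1, 3, 4, 6, 7}  B4 = {2, 3, 6, 7, 9}  B5 = {2, 3, 5, 6, 9}
Tree: B1–B2, B1–B3, B2–B4, B4–B5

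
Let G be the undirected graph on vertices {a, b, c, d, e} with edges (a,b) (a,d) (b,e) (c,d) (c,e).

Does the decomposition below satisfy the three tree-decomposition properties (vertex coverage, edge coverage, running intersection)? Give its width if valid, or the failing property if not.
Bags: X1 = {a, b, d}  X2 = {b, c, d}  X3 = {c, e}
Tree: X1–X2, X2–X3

A tree decomposition must satisfy three properties: every vertex lies in some bag; for every edge, both endpoints lie together in some bag; and for every vertex, the bags containing it form a connected subtree. Here edge (b,e) lies in no bag, so the decomposition is invalid.

No — edge (b,e) lies in no bag.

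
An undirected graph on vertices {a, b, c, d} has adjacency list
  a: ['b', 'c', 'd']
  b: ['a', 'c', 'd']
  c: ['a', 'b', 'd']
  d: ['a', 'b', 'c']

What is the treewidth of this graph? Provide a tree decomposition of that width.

Treewidth 3.
Bags: B1 = {a, b, c, d}
Tree: (single bag)

A single bag containing all 4 vertices is trivially a valid decomposition of width 3. Conversely, {a, b, c, d} is a clique of size 4, and the vertices of any clique must share a bag in every tree decomposition; so some bag has ≥ 4 vertices and tw(G) ≥ 3. Combining the bounds, tw(G) = 3.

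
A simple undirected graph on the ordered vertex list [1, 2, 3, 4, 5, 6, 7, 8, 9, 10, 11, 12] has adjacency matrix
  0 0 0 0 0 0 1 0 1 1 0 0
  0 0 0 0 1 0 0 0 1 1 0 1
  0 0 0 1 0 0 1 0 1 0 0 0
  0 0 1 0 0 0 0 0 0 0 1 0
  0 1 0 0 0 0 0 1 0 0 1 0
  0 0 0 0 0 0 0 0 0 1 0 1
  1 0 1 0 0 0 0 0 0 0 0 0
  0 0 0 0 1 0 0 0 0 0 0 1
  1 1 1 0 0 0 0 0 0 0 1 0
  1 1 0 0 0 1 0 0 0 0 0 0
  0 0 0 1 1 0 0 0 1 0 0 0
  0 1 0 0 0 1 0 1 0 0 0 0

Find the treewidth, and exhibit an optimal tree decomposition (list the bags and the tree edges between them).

The largest bag has 4 vertices, giving width 3; this decomposition certifies tw(G) ≤ 3. For the lower bound: the 4 vertex sets {6,8,12}, {10}, {2}, {1,5,9,11} are disjoint, each induces a connected subgraph, and every pair is joined by at least one edge of G. Contracting each set to a single vertex therefore yields K_{4} as a minor, and since treewidth is minor-monotone, tw(G) ≥ tw(K_{4}) = 3. The upper and lower bounds meet at 3, so that is the treewidth.

Treewidth 3.
One optimal decomposition is:
Bags: B1 = {6, 8, 10, 12}  B2 = {2, 8, 10, 12}  B3 = {2, 5, 8, 10}  B4 = {1, 2, 5, 10}  B5 = {1, 2, 5, 9}  B6 = {1, 5, 9, 11}  B7 = {1, 7, 9, 11}  B8 = {3, 7, 9, 11}  B9 = {3, 4, 7, 11}
Tree: B1–B2, B2–B3, B3–B4, B4–B5, B5–B6, B6–B7, B7–B8, B8–B9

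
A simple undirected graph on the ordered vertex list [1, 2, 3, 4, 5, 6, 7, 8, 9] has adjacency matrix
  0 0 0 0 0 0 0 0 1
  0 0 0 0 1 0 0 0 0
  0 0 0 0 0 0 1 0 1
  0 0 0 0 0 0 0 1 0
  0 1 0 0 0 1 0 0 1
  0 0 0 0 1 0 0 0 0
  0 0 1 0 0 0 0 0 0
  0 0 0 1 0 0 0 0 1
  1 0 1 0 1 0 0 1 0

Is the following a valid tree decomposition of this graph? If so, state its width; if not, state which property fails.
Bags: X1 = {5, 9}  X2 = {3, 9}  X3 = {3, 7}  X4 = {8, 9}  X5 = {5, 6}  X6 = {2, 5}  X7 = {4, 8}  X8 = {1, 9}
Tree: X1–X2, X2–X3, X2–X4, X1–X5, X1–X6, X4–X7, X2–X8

Yes; width 1.

Vertex coverage: the bags together contain {1, 2, 3, 4, 5, 6, 7, 8, 9}, the full vertex set. Edge coverage: each edge of G has both endpoints in at least one bag. Running intersection: for every vertex, the bags containing it form a connected subtree. All three properties hold, so this is a valid tree decomposition of width max|bag| − 1 = 1, and hence tw(G) ≤ 1.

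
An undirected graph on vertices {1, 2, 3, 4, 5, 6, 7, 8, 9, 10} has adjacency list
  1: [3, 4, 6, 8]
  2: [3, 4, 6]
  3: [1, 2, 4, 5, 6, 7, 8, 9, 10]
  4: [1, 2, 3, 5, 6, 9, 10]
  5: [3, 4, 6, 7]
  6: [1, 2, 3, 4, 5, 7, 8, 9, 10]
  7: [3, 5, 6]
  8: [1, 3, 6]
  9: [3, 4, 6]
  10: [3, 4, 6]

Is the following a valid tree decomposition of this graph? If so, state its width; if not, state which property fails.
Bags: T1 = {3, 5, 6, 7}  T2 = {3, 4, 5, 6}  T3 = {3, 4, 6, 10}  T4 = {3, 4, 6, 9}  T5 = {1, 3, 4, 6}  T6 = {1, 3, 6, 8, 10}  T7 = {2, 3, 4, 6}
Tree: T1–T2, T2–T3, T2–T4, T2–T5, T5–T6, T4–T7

A tree decomposition must satisfy three properties: every vertex lies in some bag; for every edge, both endpoints lie together in some bag; and for every vertex, the bags containing it form a connected subtree. Here bags containing vertex 10 are not connected in the tree, so the decomposition is invalid.

No — bags containing vertex 10 are not connected in the tree.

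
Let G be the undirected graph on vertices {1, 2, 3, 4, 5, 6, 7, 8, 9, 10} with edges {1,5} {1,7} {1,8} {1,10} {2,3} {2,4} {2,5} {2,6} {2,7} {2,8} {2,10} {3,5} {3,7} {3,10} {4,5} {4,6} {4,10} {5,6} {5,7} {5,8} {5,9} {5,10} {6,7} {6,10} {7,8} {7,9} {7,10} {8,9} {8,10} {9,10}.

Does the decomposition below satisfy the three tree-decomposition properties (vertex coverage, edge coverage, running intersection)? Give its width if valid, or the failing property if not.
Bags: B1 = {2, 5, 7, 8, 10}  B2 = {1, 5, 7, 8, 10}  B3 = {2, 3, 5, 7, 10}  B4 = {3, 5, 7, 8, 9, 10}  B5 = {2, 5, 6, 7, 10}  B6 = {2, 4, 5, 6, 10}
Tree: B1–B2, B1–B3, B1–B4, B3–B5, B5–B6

A tree decomposition must satisfy three properties: every vertex lies in some bag; for every edge, both endpoints lie together in some bag; and for every vertex, the bags containing it form a connected subtree. Here bags containing vertex 3 are not connected in the tree, so the decomposition is invalid.

No — bags containing vertex 3 are not connected in the tree.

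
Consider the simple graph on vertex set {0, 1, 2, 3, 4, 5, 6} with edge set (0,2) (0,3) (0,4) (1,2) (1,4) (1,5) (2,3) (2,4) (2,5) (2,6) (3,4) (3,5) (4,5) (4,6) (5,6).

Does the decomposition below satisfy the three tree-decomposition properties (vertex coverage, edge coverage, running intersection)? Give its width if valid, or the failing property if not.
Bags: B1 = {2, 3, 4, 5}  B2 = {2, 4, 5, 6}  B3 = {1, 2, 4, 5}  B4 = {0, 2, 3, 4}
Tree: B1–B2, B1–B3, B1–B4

Yes; width 3.

Every vertex of G appears in some bag (union = {0, 1, 2, 3, 4, 5, 6}); every edge is covered by a bag; and for each vertex v the set of bags containing v is connected in the bag tree. The decomposition is therefore valid. The largest bag has 4 vertices, so the width is 3.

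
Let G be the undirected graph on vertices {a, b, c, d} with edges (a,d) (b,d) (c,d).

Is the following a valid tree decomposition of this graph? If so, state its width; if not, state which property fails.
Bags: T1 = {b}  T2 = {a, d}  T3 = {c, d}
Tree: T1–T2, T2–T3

A tree decomposition must satisfy three properties: every vertex lies in some bag; for every edge, both endpoints lie together in some bag; and for every vertex, the bags containing it form a connected subtree. Here edge (d,b) lies in no bag, so the decomposition is invalid.

No — edge (d,b) lies in no bag.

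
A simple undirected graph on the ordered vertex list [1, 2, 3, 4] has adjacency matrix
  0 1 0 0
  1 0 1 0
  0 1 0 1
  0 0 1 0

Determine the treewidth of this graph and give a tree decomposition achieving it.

Every bag has size at most 2, so the width is 2 − 1 = 1 and tw(G) ≤ 1. G has an edge, so its treewidth is at least 1. Therefore the treewidth is 1.

Treewidth 1.
Bags: B1 = {1, 2}  B2 = {2, 3}  B3 = {3, 4}
Tree: B1–B2, B2–B3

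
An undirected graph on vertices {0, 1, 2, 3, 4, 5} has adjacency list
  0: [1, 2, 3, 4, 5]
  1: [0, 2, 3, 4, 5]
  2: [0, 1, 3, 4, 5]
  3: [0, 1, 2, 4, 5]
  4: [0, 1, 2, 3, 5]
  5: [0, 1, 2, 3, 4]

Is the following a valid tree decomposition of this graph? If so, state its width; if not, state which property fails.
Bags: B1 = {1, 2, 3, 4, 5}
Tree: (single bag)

No — vertex 0 appears in no bag.

A tree decomposition must satisfy three properties: every vertex lies in some bag; for every edge, both endpoints lie together in some bag; and for every vertex, the bags containing it form a connected subtree. Here vertex 0 appears in no bag, so the decomposition is invalid.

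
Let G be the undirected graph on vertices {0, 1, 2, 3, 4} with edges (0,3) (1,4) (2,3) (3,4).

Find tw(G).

1

A width-1 tree decomposition is:
Bags: B1 = {0, 3}  B2 = {2, 3}  B3 = {3, 4}  B4 = {1, 4}
Tree: B1–B2, B1–B3, B3–B4
Each bag holds 2 vertices, so the decomposition has width 1, which upper-bounds the treewidth. G has an edge, so its treewidth is at least 1. Hence tw(G) = 1 exactly.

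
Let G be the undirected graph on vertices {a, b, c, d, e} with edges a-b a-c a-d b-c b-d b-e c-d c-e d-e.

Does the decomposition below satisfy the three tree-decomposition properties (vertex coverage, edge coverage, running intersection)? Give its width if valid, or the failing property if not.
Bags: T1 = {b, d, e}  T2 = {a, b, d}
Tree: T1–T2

No — vertex c appears in no bag.

A tree decomposition must satisfy three properties: every vertex lies in some bag; for every edge, both endpoints lie together in some bag; and for every vertex, the bags containing it form a connected subtree. Here vertex c appears in no bag, so the decomposition is invalid.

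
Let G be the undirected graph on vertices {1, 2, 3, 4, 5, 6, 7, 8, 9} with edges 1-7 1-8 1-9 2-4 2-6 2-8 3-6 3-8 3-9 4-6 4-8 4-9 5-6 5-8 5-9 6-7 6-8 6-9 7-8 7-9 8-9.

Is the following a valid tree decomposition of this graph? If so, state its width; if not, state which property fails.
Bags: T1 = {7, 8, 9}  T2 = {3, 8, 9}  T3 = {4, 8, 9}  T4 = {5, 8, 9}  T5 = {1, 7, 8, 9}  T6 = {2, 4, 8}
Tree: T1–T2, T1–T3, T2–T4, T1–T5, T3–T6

No — vertex 6 appears in no bag.

A tree decomposition must satisfy three properties: every vertex lies in some bag; for every edge, both endpoints lie together in some bag; and for every vertex, the bags containing it form a connected subtree. Here vertex 6 appears in no bag, so the decomposition is invalid.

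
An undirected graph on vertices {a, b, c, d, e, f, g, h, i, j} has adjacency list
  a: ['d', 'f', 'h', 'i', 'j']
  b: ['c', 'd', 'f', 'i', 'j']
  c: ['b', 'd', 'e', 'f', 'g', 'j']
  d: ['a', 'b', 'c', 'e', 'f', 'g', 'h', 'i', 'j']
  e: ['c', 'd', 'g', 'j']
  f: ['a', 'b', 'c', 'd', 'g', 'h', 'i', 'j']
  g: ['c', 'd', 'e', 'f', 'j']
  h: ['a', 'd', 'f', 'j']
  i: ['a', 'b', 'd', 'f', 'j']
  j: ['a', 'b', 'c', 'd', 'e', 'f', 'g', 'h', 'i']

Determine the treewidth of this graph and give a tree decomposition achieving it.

Treewidth 4.
Bags: B1 = {c, d, f, g, j}  B2 = {c, d, e, g, j}  B3 = {b, c, d, f, j}  B4 = {b, d, f, i, j}  B5 = {a, d, f, i, j}  B6 = {a, d, f, h, j}
Tree: B1–B2, B1–B3, B3–B4, B4–B5, B5–B6

The largest bag has 5 vertices, giving width 4; this decomposition certifies tw(G) ≤ 4. On the other hand G contains the 5-clique {c, d, e, g, j}. A clique must lie in a single bag of any decomposition, so no decomposition can have width below 4. Combining the bounds, tw(G) = 4.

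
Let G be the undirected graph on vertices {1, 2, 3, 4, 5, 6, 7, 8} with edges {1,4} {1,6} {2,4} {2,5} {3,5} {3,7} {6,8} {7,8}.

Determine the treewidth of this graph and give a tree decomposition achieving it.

Every bag has size at most 3, so the width is 3 − 1 = 2 and tw(G) ≤ 2. The edges 1–4–2–5–3–7–8–6–1 form a cycle, so G is not a tree and its treewidth is at least 2. Therefore the treewidth is 2.

Treewidth 2.
One such decomposition:
Bags: B1 = {1, 2, 4}  B2 = {1, 2, 5}  B3 = {1, 3, 5}  B4 = {1, 3, 7}  B5 = {1, 7, 8}  B6 = {1, 6, 8}
Tree: B1–B2, B2–B3, B3–B4, B4–B5, B5–B6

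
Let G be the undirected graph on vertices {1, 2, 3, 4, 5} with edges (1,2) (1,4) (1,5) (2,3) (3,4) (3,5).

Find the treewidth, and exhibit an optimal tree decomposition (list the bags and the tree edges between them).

Treewidth 2.
Bags: B1 = {1, 3, 5}  B2 = {1, 2, 3}  B3 = {1, 3, 4}
Tree: B1–B2, B2–B3

The largest bag has 3 vertices, giving width 2; this decomposition certifies tw(G) ≤ 2. Since 3–5–1–2–3 is a cycle in G, G is not acyclic. Forests are exactly the graphs of treewidth ≤ 1, so tw(G) ≥ 2. The upper and lower bounds meet at 2, so that is the treewidth.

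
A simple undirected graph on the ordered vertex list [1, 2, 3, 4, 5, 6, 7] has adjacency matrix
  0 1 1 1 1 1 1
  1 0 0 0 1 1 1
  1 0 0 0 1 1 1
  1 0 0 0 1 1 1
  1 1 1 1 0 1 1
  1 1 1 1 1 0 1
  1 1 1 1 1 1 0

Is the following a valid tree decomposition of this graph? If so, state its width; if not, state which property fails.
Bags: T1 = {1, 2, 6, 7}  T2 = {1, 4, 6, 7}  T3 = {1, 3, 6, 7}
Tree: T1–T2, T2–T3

A tree decomposition must satisfy three properties: every vertex lies in some bag; for every edge, both endpoints lie together in some bag; and for every vertex, the bags containing it form a connected subtree. Here vertex 5 appears in no bag, so the decomposition is invalid.

No — vertex 5 appears in no bag.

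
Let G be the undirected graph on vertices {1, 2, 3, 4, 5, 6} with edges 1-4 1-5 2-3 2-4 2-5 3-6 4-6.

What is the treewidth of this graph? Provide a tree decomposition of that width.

The largest bag has 3 vertices, giving width 2; this decomposition certifies tw(G) ≤ 2. For the lower bound, G contains the cycle 5–1–4–2–5, so G is not a forest; only forests have treewidth ≤ 1, hence tw(G) ≥ 2. Combining the bounds, tw(G) = 2.

Treewidth 2.
One such decomposition:
Bags: B1 = {1, 2, 5}  B2 = {1, 2, 4}  B3 = {2, 3, 4}  B4 = {3, 4, 6}
Tree: B1–B2, B2–B3, B3–B4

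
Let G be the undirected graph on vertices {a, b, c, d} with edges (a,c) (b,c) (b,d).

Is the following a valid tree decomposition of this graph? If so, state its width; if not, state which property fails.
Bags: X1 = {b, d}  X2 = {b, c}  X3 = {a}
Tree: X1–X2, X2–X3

A tree decomposition must satisfy three properties: every vertex lies in some bag; for every edge, both endpoints lie together in some bag; and for every vertex, the bags containing it form a connected subtree. Here edge (c,a) lies in no bag, so the decomposition is invalid.

No — edge (c,a) lies in no bag.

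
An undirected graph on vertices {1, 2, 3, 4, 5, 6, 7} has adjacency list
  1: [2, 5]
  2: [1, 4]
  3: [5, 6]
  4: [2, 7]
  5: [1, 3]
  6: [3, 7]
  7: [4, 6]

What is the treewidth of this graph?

A width-2 tree decomposition is:
Bags: B1 = {3, 5, 6}  B2 = {5, 6, 7}  B3 = {4, 5, 7}  B4 = {2, 4, 5}  B5 = {1, 2, 5}
Tree: B1–B2, B2–B3, B3–B4, B4–B5
Each bag holds 3 vertices, so the decomposition has width 2, which upper-bounds the treewidth. Since 5–3–6–7–4–2–1–5 is a cycle in G, G is not acyclic. Forests are exactly the graphs of treewidth ≤ 1, so tw(G) ≥ 2. Combining the bounds, tw(G) = 2.

2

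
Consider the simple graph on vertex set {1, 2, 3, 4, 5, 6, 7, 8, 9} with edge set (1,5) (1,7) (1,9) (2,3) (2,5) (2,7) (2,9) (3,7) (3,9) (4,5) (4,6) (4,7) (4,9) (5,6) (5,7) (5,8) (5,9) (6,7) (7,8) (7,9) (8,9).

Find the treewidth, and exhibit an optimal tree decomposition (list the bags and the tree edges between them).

Treewidth 3.
One optimal decomposition is:
Bags: B1 = {4, 5, 7, 9}  B2 = {1, 5, 7, 9}  B3 = {4, 5, 6, 7}  B4 = {5, 7, 8, 9}  B5 = {2, 5, 7, 9}  B6 = {2, 3, 7, 9}
Tree: B1–B2, B1–B3, B2–B4, B4–B5, B5–B6

The largest bag has 4 vertices, giving width 3; this decomposition certifies tw(G) ≤ 3. For the lower bound, the 4 vertices {2, 3, 7, 9} are pairwise adjacent, and any tree decomposition puts a clique entirely inside one bag — forcing width ≥ 3. Therefore the treewidth is 3.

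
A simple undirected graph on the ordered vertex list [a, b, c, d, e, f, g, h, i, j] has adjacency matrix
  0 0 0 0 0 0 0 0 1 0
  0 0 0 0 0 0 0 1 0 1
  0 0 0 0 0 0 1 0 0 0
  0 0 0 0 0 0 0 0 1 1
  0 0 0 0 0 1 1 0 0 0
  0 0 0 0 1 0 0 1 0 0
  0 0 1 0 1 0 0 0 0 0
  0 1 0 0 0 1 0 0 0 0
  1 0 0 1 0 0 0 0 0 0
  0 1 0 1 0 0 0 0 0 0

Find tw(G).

1

A width-1 tree decomposition is:
Bags: B1 = {c, g}  B2 = {e, g}  B3 = {e, f}  B4 = {f, h}  B5 = {b, h}  B6 = {b, j}  B7 = {d, j}  B8 = {d, i}  B9 = {a, i}
Tree: B1–B2, B2–B3, B3–B4, B4–B5, B5–B6, B6–B7, B7–B8, B8–B9
Each bag holds 2 vertices, so the decomposition has width 1, which upper-bounds the treewidth. G has an edge, so its treewidth is at least 1. Hence tw(G) = 1 exactly.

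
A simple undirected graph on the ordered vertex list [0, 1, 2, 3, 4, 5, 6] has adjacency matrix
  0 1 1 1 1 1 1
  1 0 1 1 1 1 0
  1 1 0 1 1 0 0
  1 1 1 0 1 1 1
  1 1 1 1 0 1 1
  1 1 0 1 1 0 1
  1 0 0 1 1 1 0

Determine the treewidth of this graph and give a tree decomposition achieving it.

Treewidth 4.
Bags: B1 = {0, 1, 3, 4, 5}  B2 = {0, 3, 4, 5, 6}  B3 = {0, 1, 2, 3, 4}
Tree: B1–B2, B1–B3

Every bag has size at most 5, so the width is 5 − 1 = 4 and tw(G) ≤ 4. Conversely, {0, 1, 2, 3, 4} is a clique of size 5, and the vertices of any clique must share a bag in every tree decomposition; so some bag has ≥ 5 vertices and tw(G) ≥ 4. Hence tw(G) = 4 exactly.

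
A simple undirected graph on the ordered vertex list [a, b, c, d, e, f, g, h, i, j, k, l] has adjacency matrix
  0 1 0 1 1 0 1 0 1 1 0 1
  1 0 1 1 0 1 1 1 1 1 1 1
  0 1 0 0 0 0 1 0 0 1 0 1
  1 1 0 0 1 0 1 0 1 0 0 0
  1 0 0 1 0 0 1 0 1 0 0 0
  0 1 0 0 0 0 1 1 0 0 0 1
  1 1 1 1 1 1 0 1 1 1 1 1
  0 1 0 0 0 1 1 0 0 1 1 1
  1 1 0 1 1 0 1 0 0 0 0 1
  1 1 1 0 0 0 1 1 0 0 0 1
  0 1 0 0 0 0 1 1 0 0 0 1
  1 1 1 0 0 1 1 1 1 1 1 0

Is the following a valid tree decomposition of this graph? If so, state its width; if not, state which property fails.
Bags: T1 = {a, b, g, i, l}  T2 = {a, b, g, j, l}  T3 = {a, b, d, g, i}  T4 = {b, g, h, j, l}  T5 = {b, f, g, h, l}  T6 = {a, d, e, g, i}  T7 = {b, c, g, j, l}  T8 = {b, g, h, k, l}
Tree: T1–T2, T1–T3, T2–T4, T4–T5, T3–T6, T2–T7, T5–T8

Vertex coverage: the bags together contain {a, b, c, d, e, f, g, h, i, j, k, l}, the full vertex set. Edge coverage: each edge of G has both endpoints in at least one bag. Running intersection: for every vertex, the bags containing it form a connected subtree. All three properties hold, so this is a valid tree decomposition of width max|bag| − 1 = 4, and hence tw(G) ≤ 4.

Yes; width 4.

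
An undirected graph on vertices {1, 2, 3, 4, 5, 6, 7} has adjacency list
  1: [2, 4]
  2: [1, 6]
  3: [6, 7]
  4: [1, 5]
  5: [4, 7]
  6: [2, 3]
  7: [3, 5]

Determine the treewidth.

2

A width-2 tree decomposition is:
Bags: B1 = {1, 2, 6}  B2 = {1, 4, 6}  B3 = {4, 5, 6}  B4 = {5, 6, 7}  B5 = {3, 6, 7}
Tree: B1–B2, B2–B3, B3–B4, B4–B5
Each bag holds 3 vertices, so the decomposition has width 2, which upper-bounds the treewidth. The edges 6–2–1–4–5–7–3–6 form a cycle, so G is not a tree and its treewidth is at least 2. Hence tw(G) = 2 exactly.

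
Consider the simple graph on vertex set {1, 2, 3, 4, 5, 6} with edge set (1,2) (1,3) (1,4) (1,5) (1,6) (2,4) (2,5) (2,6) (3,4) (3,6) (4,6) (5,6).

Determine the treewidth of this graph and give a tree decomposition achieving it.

The largest bag has 4 vertices, giving width 3; this decomposition certifies tw(G) ≤ 3. On the other hand G contains the 4-clique {1, 2, 4, 6}. A clique must lie in a single bag of any decomposition, so no decomposition can have width below 3. Combining the bounds, tw(G) = 3.

Treewidth 3.
One optimal decomposition is:
Bags: B1 = {1, 2, 4, 6}  B2 = {1, 3, 4, 6}  B3 = {1, 2, 5, 6}
Tree: B1–B2, B1–B3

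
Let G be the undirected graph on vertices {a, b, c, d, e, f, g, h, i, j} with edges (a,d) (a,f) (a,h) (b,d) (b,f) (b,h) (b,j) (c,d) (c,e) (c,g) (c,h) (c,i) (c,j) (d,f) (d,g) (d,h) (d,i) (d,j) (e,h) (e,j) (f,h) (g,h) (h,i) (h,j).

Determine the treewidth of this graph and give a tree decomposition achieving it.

The largest bag has 4 vertices, giving width 3; this decomposition certifies tw(G) ≤ 3. For the lower bound, the 4 vertices {a, d, f, h} are pairwise adjacent, and any tree decomposition puts a clique entirely inside one bag — forcing width ≥ 3. Therefore the treewidth is 3.

Treewidth 3.
One such decomposition:
Bags: B1 = {c, d, h, j}  B2 = {b, d, h, j}  B3 = {b, d, f, h}  B4 = {c, d, h, i}  B5 = {c, e, h, j}  B6 = {a, d, f, h}  B7 = {c, d, g, h}
Tree: B1–B2, B2–B3, B1–B4, B1–B5, B3–B6, B1–B7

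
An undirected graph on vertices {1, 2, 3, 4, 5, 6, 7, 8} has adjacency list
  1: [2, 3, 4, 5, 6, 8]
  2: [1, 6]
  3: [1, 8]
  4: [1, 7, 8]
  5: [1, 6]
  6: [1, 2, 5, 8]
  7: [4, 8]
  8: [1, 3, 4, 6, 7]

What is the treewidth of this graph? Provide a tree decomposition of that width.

Each bag holds 3 vertices, so the decomposition has width 2, which upper-bounds the treewidth. Conversely, {1, 3, 8} is a clique of size 3, and the vertices of any clique must share a bag in every tree decomposition; so some bag has ≥ 3 vertices and tw(G) ≥ 2. Combining the bounds, tw(G) = 2.

Treewidth 2.
One such decomposition:
Bags: B1 = {1, 6, 8}  B2 = {1, 2, 6}  B3 = {1, 5, 6}  B4 = {1, 3, 8}  B5 = {1, 4, 8}  B6 = {4, 7, 8}
Tree: B1–B2, B1–B3, B1–B4, B1–B5, B5–B6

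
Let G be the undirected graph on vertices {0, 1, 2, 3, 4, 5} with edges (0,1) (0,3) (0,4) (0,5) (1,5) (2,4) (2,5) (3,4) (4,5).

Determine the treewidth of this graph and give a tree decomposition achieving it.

The largest bag has 3 vertices, giving width 2; this decomposition certifies tw(G) ≤ 2. For the lower bound, the 3 vertices {0, 1, 5} are pairwise adjacent, and any tree decomposition puts a clique entirely inside one bag — forcing width ≥ 2. Combining the bounds, tw(G) = 2.

Treewidth 2.
One optimal decomposition is:
Bags: B1 = {0, 4, 5}  B2 = {0, 3, 4}  B3 = {2, 4, 5}  B4 = {0, 1, 5}
Tree: B1–B2, B1–B3, B1–B4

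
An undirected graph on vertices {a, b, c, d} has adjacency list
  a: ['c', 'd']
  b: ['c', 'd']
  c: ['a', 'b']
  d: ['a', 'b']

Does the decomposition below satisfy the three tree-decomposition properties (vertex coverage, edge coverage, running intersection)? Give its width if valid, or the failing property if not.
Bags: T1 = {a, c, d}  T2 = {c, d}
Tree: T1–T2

No — vertex b appears in no bag.

A tree decomposition must satisfy three properties: every vertex lies in some bag; for every edge, both endpoints lie together in some bag; and for every vertex, the bags containing it form a connected subtree. Here vertex b appears in no bag, so the decomposition is invalid.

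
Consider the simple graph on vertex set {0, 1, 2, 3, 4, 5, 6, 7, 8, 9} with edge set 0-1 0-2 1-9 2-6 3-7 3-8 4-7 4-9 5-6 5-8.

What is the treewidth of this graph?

A width-2 tree decomposition is:
Bags: B1 = {5, 6, 8}  B2 = {2, 6, 8}  B3 = {0, 2, 8}  B4 = {0, 1, 8}  B5 = {1, 8, 9}  B6 = {4, 8, 9}  B7 = {4, 7, 8}  B8 = {3, 7, 8}
Tree: B1–B2, B2–B3, B3–B4, B4–B5, B5–B6, B6–B7, B7–B8
Every bag has size at most 3, so the width is 3 − 1 = 2 and tw(G) ≤ 2. Since 8–5–6–2–0–1–9–4–7–3–8 is a cycle in G, G is not acyclic. Forests are exactly the graphs of treewidth ≤ 1, so tw(G) ≥ 2. Therefore the treewidth is 2.

2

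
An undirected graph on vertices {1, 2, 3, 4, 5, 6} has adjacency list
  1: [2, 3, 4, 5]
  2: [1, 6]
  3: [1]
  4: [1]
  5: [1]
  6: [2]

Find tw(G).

1

A width-1 tree decomposition is:
Bags: B1 = {1, 2}  B2 = {1, 4}  B3 = {1, 3}  B4 = {1, 5}  B5 = {2, 6}
Tree: B1–B2, B2–B3, B2–B4, B1–B5
Every bag has size at most 2, so the width is 2 − 1 = 1 and tw(G) ≤ 1. G has an edge, so its treewidth is at least 1. The upper and lower bounds meet at 1, so that is the treewidth.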